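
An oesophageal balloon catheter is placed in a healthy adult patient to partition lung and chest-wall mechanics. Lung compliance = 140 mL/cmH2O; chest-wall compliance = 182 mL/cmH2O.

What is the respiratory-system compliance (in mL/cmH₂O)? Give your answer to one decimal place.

79.1

Lung and chest wall are elastances in series: 1/Crs = 1/CL + 1/Ccw.
1/Crs = 1/140 + 1/182 = 0.01264.
Crs = 79.114 mL/cmH2O.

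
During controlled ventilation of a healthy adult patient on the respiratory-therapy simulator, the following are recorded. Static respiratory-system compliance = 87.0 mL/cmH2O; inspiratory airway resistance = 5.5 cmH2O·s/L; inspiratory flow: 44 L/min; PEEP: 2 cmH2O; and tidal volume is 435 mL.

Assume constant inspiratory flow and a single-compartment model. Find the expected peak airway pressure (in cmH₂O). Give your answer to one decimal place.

11.0

Flow: 44 L/min ÷ 60 = 0.7333 L/s.
Equation of motion (constant flow): PIP = Vt/C + R·V̇ + PEEP.
PIP = 435/87.0 + 5.5×0.7333 + 2 = 5.0 + 4.033 + 2 = 11.033 cmH2O.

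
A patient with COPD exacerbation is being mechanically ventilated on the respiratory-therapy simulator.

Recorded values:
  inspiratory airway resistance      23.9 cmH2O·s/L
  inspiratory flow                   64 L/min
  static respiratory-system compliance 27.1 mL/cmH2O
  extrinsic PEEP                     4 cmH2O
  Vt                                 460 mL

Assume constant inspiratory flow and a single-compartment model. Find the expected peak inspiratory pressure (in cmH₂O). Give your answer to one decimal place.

46.5

Flow: 64 L/min ÷ 60 = 1.0667 L/s.
Equation of motion (constant flow): PIP = Vt/C + R·V̇ + PEEP.
PIP = 460/27.1 + 23.9×1.0667 + 4 = 16.974 + 25.494 + 4 = 46.468 cmH2O.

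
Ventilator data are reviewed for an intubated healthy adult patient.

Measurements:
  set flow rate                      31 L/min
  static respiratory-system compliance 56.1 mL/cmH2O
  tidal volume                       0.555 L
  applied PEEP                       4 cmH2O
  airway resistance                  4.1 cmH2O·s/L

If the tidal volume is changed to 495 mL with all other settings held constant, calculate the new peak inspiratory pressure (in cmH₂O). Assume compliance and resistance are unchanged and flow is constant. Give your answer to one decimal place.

Flow: 31 L/min ÷ 60 = 0.5167 L/s.
PIP = Vt/C + R·V̇ + PEEP (constant-flow equation of motion).
Only the elastic term changes: ΔPIP = ΔVt / C = (495 − 555) / 56.1 = -1.07 cmH2O.
Original PIP = 555/56.1 + 4.1×0.5167 + 4 = 16.012 cmH2O; new PIP = 16.012 + (-1.07) = 14.942 cmH2O.

14.9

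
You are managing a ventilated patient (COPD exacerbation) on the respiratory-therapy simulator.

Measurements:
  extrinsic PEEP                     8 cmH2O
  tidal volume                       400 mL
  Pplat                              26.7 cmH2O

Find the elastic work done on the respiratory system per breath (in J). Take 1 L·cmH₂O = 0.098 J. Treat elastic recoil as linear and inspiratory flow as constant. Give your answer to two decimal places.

0.37

Elastic work ≈ ½ × (Pplat − PEEP) × Vt = 0.5 × (26.7 − 8) × 0.400 L = 0.5 × 18.7 × 0.400 = 3.74 L·cmH2O.
× 0.098 J/(L·cmH2O) → 0.3665 J.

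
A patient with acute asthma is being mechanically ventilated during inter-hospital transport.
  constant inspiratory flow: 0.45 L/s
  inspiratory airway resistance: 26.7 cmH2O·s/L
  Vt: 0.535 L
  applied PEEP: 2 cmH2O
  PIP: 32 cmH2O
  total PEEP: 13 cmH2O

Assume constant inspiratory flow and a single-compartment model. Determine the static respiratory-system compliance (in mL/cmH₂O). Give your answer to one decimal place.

76.6

Total PEEP = 13 cmH2O (set 2 + intrinsic 11); this is the baseline alveolar pressure.
Equation of motion (constant flow): PIP = Vt/C + R·V̇ + PEEP.
Vt/C = PIP − R·V̇ − PEEP = 32 − 26.7×0.45 − 13 = 32 − 12.015 − 13 = 6.985 cmH2O.
C = Vt / 6.985 = 535 / 6.985 = 76.593 mL/cmH2O.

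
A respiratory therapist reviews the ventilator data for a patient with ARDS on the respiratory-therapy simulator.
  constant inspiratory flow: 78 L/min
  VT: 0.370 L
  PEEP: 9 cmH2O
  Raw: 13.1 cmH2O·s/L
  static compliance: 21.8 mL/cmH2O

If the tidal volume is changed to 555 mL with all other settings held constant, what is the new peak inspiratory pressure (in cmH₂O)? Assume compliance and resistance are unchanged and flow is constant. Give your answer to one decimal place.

51.5

Flow: 78 L/min ÷ 60 = 1.3 L/s.
PIP = Vt/C + R·V̇ + PEEP (constant-flow equation of motion).
Only the elastic term changes: ΔPIP = ΔVt / C = (555 − 370) / 21.8 = 8.486 cmH2O.
Original PIP = 370/21.8 + 13.1×1.3 + 9 = 43.002 cmH2O; new PIP = 43.002 + (8.486) = 51.488 cmH2O.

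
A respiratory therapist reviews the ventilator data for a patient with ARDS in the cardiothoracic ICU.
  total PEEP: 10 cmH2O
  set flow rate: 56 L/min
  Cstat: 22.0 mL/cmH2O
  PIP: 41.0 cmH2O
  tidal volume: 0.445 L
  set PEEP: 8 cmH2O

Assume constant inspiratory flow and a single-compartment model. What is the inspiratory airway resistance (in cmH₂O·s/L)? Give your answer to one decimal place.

11.5

Flow: 56 L/min ÷ 60 = 0.9333 L/s.
Total PEEP = 10 cmH2O (set 8 + intrinsic 2); this is the baseline alveolar pressure.
Equation of motion (constant flow): PIP = Vt/C + R·V̇ + PEEP.
R·V̇ = PIP − Vt/C − PEEP = 41.0 − 445/22.0 − 10 = 41.0 − 20.227 − 10 = 10.773 cmH2O.
R = 10.773 / 0.9333 = 11.543 cmH2O·s/L.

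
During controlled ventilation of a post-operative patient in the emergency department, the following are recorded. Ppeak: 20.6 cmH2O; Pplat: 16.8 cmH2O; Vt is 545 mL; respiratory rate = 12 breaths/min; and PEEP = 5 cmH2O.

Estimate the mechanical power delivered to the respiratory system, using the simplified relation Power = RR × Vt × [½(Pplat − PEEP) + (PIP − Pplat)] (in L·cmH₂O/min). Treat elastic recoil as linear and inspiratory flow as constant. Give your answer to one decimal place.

63.4

Per-breath work = Vt × [½(Pplat−PEEP) + (PIP−Pplat)] = 0.545 × [0.5×11.8 + 3.8] = 0.545 × 9.7 = 5.287 L·cmH2O.
Power = 12 × 5.287 = 63.444 L·cmH2O/min.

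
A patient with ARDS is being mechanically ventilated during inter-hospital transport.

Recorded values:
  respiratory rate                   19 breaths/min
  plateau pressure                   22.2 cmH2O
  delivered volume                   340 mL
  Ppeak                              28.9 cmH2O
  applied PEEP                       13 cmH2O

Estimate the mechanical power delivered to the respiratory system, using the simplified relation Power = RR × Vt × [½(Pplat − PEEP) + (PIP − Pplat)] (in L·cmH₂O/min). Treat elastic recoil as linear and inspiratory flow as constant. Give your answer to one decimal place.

73.0

Per-breath work = Vt × [½(Pplat−PEEP) + (PIP−Pplat)] = 0.340 × [0.5×9.2 + 6.7] = 0.340 × 11.3 = 3.842 L·cmH2O.
Power = 19 × 3.842 = 72.998 L·cmH2O/min.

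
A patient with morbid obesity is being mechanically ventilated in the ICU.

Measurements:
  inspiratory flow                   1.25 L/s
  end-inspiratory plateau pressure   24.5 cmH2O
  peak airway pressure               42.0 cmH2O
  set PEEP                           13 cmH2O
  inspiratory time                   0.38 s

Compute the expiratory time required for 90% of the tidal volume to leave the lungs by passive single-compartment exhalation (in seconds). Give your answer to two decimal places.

1.33

Vt = flow × Ti = 1.25 L/s × 0.38 s × 1000 mL/L = 475.0 mL.
R = (PIP − Pplat)/V̇ = (42.0 − 24.5) / 1.25 = 17.5/1.25 = 14.0 cmH2O·s/L.
C = Vt/(Pplat − PEEP) = 475.0 / (24.5 − 13) = 475.0/11.5 = 41.304 mL/cmH2O.
τ = R × C = 14.0 × 0.0413 L/cmH2O = 0.5782 s.
t = −τ·ln(1 − 0.90) = −0.5782·ln(0.1) = 1.331 s.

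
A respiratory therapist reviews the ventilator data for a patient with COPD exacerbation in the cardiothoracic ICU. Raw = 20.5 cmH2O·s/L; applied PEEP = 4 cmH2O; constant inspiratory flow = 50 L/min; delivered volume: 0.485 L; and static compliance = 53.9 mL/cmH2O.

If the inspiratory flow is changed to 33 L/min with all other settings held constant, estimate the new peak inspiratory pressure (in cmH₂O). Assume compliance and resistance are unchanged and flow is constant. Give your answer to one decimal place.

24.3

Flow: 50 L/min ÷ 60 = 0.8333 L/s.
New flow: 33 L/min ÷ 60 = 0.55 L/s.
PIP = Vt/C + R·V̇ + PEEP (constant-flow equation of motion).
Only the resistive term changes: ΔPIP = R × ΔV̇ = 20.5 × (0.55 − 0.8333) = 20.5 × -0.2833 = -5.808 cmH2O.
Original PIP = 485/53.9 + 20.5×0.8333 + 4 = 30.081 cmH2O; new PIP = 30.081 + (-5.808) = 24.273 cmH2O.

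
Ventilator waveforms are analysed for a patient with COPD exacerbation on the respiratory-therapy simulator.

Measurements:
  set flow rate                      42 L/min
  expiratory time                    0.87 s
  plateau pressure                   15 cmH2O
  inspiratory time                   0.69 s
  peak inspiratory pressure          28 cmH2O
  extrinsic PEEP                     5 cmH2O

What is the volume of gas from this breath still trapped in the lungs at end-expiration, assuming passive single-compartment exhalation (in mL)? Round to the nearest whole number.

Flow: 42 L/min ÷ 60 = 0.7 L/s.
Vt = flow × Ti = 0.7 L/s × 0.69 s × 1000 mL/L = 483.0 mL.
R = (PIP − Pplat)/V̇ = (28 − 15) / 0.7 = 13.0/0.7 = 18.571 cmH2O·s/L.
C = Vt/(Pplat − PEEP) = 483.0 / (15 − 5) = 483.0/10.0 = 48.3 mL/cmH2O.
τ = R × C = 18.571 × 0.0483 L/cmH2O = 0.897 s.
Fraction remaining = e^(−Te/τ) = e^(−0.87/0.897) = 0.3791.
Trapped volume = 483.0 × 0.3791 = 183.11 mL.

183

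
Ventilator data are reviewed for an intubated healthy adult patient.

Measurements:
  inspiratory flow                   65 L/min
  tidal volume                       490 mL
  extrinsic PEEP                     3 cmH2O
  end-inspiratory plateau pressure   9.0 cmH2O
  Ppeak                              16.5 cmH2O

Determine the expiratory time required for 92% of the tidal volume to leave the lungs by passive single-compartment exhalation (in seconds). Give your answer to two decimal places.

1.43

Flow: 65 L/min ÷ 60 = 1.0833 L/s.
R = (PIP − Pplat)/V̇ = (16.5 − 9.0) / 1.0833 = 7.5/1.0833 = 6.923 cmH2O·s/L.
C = Vt/(Pplat − PEEP) = 490.0 / (9.0 − 3) = 490.0/6.0 = 81.667 mL/cmH2O.
τ = R × C = 6.923 × 0.08167 L/cmH2O = 0.5654 s.
t = −τ·ln(1 − 0.92) = −0.5654·ln(0.08) = 1.428 s.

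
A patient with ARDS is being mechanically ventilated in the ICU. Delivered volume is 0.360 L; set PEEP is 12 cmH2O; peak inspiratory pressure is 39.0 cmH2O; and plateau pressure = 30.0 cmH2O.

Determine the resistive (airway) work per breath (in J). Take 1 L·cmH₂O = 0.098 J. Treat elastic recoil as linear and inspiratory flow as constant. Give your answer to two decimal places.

0.32

With constant inspiratory flow the resistive pressure is constant at PIP − Pplat = 39.0 − 30.0 = 9.0 cmH2O, so resistive work = 9.0 × 0.360 = 3.24 L·cmH2O.
× 0.098 J/(L·cmH2O) → 0.3175 J.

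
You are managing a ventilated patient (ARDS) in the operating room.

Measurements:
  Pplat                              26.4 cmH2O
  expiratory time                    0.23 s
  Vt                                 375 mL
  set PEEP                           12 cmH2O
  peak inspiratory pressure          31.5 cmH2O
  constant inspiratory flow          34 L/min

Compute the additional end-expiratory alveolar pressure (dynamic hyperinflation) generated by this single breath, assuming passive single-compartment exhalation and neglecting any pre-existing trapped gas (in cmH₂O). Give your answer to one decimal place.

Flow: 34 L/min ÷ 60 = 0.5667 L/s.
R = (PIP − Pplat)/V̇ = (31.5 − 26.4) / 0.5667 = 5.1/0.5667 = 8.999 cmH2O·s/L.
C = Vt/(Pplat − PEEP) = 375.0 / (26.4 − 12) = 375.0/14.4 = 26.042 mL/cmH2O.
τ = R × C = 8.999 × 0.02604 L/cmH2O = 0.2343 s.
Fraction remaining = e^(−Te/τ) = e^(−0.23/0.2343) = 0.3747; trapped volume = 375.0 × 0.3747 = 140.51 mL.
Additional alveolar pressure from trapping ≈ V_trapped / C = 140.51 / 26.042 = 5.396 cmH2O.

5.4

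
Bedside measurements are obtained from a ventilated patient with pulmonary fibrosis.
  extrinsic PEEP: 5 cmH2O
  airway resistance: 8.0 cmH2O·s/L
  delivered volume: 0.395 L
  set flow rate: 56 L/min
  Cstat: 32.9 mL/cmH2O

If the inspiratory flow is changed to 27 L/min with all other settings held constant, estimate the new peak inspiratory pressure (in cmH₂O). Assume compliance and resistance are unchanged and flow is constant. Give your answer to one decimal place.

20.6

Flow: 56 L/min ÷ 60 = 0.9333 L/s.
New flow: 27 L/min ÷ 60 = 0.45 L/s.
PIP = Vt/C + R·V̇ + PEEP (constant-flow equation of motion).
Only the resistive term changes: ΔPIP = R × ΔV̇ = 8.0 × (0.45 − 0.9333) = 8.0 × -0.4833 = -3.866 cmH2O.
Original PIP = 395/32.9 + 8.0×0.9333 + 5 = 24.472 cmH2O; new PIP = 24.472 + (-3.866) = 20.606 cmH2O.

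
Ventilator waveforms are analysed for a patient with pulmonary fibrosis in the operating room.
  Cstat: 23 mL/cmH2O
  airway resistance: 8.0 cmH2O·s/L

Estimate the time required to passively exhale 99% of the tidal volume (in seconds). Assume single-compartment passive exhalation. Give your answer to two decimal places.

τ = R × C = 8.0 × 23 mL/cmH2O = 8.0 × 0.023 L/cmH2O = 0.184 s.
Exhaled fraction f = 1 − e^(−t/τ) → t = −τ·ln(1 − f) = −0.184·ln(0.01) = 0.8474 s.

0.85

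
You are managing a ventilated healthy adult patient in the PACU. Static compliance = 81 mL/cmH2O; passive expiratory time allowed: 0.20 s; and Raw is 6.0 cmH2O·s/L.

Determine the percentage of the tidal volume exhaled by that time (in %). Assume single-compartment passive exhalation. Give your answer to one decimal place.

33.7

τ = R × C = 6.0 × 81 mL/cmH2O = 6.0 × 0.081 L/cmH2O = 0.486 s.
Passive exhalation: V(t)/V₀ = e^(−t/τ) = e^(−0.20/0.486) = 0.6626.
Fraction exhaled = 1 − 0.6626 = 0.3374 → 33.74%.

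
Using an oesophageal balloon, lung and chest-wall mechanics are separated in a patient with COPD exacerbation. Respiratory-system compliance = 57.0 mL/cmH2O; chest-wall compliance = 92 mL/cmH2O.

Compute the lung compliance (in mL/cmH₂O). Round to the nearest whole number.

150

1/CL = 1/Crs − 1/Ccw.
1/CL = 1/57.0 − 1/92 = 0.006674.
CL = 149.84 mL/cmH2O.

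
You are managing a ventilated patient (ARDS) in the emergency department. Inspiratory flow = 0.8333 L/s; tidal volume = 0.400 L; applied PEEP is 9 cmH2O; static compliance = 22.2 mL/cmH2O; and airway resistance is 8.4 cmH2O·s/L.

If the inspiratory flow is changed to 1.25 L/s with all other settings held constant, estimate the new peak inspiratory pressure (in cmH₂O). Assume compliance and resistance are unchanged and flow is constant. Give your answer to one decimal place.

37.5

PIP = Vt/C + R·V̇ + PEEP (constant-flow equation of motion).
Only the resistive term changes: ΔPIP = R × ΔV̇ = 8.4 × (1.25 − 0.8333) = 8.4 × 0.4167 = 3.5 cmH2O.
Original PIP = 400/22.2 + 8.4×0.8333 + 9 = 34.018 cmH2O; new PIP = 34.018 + (3.5) = 37.518 cmH2O.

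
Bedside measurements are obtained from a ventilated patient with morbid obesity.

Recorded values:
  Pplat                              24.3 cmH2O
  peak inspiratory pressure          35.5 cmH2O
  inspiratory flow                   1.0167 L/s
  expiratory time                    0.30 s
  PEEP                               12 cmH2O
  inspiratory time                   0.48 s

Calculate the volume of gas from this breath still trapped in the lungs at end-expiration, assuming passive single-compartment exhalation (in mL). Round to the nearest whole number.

246

Vt = flow × Ti = 1.0167 L/s × 0.48 s × 1000 mL/L = 488.02 mL.
R = (PIP − Pplat)/V̇ = (35.5 − 24.3) / 1.0167 = 11.2/1.0167 = 11.016 cmH2O·s/L.
C = Vt/(Pplat − PEEP) = 488.02 / (24.3 − 12) = 488.02/12.3 = 39.676 mL/cmH2O.
τ = R × C = 11.016 × 0.03968 L/cmH2O = 0.4371 s.
Fraction remaining = e^(−Te/τ) = e^(−0.30/0.4371) = 0.5034.
Trapped volume = 488.02 × 0.5034 = 245.67 mL.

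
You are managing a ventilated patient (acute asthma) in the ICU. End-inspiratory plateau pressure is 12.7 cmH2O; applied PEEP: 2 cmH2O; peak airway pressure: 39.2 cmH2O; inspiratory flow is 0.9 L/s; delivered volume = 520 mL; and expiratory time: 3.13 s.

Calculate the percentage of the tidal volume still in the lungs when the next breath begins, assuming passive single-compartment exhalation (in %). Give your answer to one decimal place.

R = (PIP − Pplat)/V̇ = (39.2 − 12.7) / 0.9 = 26.5/0.9 = 29.444 cmH2O·s/L.
C = Vt/(Pplat − PEEP) = 520.0 / (12.7 − 2) = 520.0/10.7 = 48.598 mL/cmH2O.
τ = R × C = 29.444 × 0.0486 L/cmH2O = 1.431 s.
Fraction remaining at end-expiration = e^(−Te/τ) = e^(−3.13/1.431) = 0.1122 → 11.22%.

11.2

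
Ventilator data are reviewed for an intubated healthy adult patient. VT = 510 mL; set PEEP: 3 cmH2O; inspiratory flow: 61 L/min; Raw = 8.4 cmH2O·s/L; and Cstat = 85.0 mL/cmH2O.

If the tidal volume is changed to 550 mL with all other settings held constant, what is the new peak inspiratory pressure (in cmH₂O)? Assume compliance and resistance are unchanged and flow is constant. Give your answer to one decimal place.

Flow: 61 L/min ÷ 60 = 1.0167 L/s.
PIP = Vt/C + R·V̇ + PEEP (constant-flow equation of motion).
Only the elastic term changes: ΔPIP = ΔVt / C = (550 − 510) / 85.0 = 0.4706 cmH2O.
Original PIP = 510/85.0 + 8.4×1.0167 + 3 = 17.54 cmH2O; new PIP = 17.54 + (0.4706) = 18.011 cmH2O.

18.0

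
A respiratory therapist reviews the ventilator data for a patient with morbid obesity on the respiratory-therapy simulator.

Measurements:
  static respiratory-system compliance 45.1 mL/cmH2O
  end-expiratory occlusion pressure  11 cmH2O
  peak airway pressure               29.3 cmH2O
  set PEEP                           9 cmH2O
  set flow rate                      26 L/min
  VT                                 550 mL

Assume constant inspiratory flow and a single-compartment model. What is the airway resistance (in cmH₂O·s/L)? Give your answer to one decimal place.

14.1

Flow: 26 L/min ÷ 60 = 0.4333 L/s.
Total PEEP = 11 cmH2O (set 9 + intrinsic 2); this is the baseline alveolar pressure.
Equation of motion (constant flow): PIP = Vt/C + R·V̇ + PEEP.
R·V̇ = PIP − Vt/C − PEEP = 29.3 − 550/45.1 − 11 = 29.3 − 12.195 − 11 = 6.105 cmH2O.
R = 6.105 / 0.4333 = 14.09 cmH2O·s/L.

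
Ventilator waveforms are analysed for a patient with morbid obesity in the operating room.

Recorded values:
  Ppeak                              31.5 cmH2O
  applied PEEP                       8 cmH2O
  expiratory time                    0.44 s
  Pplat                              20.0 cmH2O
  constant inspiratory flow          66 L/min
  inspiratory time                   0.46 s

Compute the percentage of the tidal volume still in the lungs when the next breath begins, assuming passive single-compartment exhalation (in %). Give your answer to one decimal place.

36.9

Flow: 66 L/min ÷ 60 = 1.1 L/s.
Vt = flow × Ti = 1.1 L/s × 0.46 s × 1000 mL/L = 506.0 mL.
R = (PIP − Pplat)/V̇ = (31.5 − 20.0) / 1.1 = 11.5/1.1 = 10.455 cmH2O·s/L.
C = Vt/(Pplat − PEEP) = 506.0 / (20.0 − 8) = 506.0/12.0 = 42.167 mL/cmH2O.
τ = R × C = 10.455 × 0.04217 L/cmH2O = 0.4409 s.
Fraction remaining at end-expiration = e^(−Te/τ) = e^(−0.44/0.4409) = 0.3686 → 36.86%.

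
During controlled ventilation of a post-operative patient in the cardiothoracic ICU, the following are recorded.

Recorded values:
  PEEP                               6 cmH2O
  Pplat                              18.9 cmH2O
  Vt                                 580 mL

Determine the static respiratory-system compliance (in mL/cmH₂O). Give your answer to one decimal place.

45.0

Cstat = Vt / (Pplat − PEEP) = 580 / (18.9 − 6) = 580 / 12.9 = 44.961 mL/cmH2O.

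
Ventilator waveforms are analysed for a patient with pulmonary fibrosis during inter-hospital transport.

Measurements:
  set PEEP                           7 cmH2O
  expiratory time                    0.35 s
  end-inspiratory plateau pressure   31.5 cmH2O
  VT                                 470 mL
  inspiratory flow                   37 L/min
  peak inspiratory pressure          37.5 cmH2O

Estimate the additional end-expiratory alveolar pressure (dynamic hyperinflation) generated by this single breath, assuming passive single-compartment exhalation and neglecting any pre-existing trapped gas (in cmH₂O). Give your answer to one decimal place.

Flow: 37 L/min ÷ 60 = 0.6167 L/s.
R = (PIP − Pplat)/V̇ = (37.5 − 31.5) / 0.6167 = 6.0/0.6167 = 9.729 cmH2O·s/L.
C = Vt/(Pplat − PEEP) = 470.0 / (31.5 − 7) = 470.0/24.5 = 19.184 mL/cmH2O.
τ = R × C = 9.729 × 0.01918 L/cmH2O = 0.1866 s.
Fraction remaining = e^(−Te/τ) = e^(−0.35/0.1866) = 0.1533; trapped volume = 470.0 × 0.1533 = 72.051 mL.
Additional alveolar pressure from trapping ≈ V_trapped / C = 72.051 / 19.184 = 3.756 cmH2O.

3.8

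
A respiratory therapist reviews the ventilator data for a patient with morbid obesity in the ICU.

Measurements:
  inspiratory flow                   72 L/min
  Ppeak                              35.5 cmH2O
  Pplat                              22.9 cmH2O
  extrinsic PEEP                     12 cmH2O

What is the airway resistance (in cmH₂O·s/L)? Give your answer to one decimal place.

10.5

Flow: 72 L/min ÷ 60 = 1.2 L/s.
Raw = (PIP − Pplat) / flow = (35.5 − 22.9) / 1.2 = 12.6 / 1.2 = 10.5 cmH2O·s/L.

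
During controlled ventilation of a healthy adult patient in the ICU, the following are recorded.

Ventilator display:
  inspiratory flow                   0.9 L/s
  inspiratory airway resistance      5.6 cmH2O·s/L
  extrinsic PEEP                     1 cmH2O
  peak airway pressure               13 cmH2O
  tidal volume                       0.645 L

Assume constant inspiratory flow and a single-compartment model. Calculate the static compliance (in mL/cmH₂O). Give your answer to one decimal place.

92.7

Equation of motion (constant flow): PIP = Vt/C + R·V̇ + PEEP.
Vt/C = PIP − R·V̇ − PEEP = 13 − 5.6×0.9 − 1 = 13 − 5.04 − 1 = 6.96 cmH2O.
C = Vt / 6.96 = 645 / 6.96 = 92.672 mL/cmH2O.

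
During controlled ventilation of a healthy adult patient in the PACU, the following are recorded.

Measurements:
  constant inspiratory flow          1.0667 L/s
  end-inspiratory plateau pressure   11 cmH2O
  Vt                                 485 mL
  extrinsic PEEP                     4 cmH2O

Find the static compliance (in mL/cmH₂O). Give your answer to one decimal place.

Cstat = Vt / (Pplat − PEEP) = 485 / (11 − 4) = 485 / 7.0 = 69.286 mL/cmH2O.

69.3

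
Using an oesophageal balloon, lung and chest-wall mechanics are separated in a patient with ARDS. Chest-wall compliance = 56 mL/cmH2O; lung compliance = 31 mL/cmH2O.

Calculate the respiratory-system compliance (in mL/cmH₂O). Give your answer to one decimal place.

Lung and chest wall are elastances in series: 1/Crs = 1/CL + 1/Ccw.
1/Crs = 1/31 + 1/56 = 0.05012.
Crs = 19.952 mL/cmH2O.

20.0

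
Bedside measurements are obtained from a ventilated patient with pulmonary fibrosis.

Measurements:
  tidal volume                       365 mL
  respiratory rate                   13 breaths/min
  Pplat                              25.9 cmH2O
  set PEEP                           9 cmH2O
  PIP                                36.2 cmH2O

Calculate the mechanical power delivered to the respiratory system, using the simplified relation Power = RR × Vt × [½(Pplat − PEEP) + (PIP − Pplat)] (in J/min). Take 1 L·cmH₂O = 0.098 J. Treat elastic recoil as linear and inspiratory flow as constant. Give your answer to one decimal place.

8.7

Per-breath work = Vt × [½(Pplat−PEEP) + (PIP−Pplat)] = 0.365 × [0.5×16.9 + 10.3] = 0.365 × 18.75 = 6.844 L·cmH2O.
Power = 13 × 6.844 = 88.972 L·cmH2O/min.
× 0.098 J/(L·cmH2O) → 8.719 J/min.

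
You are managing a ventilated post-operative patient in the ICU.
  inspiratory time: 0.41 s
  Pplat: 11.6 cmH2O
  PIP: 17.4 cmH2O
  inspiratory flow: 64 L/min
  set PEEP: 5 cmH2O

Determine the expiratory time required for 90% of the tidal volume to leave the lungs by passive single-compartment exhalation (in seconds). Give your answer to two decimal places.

0.83

Flow: 64 L/min ÷ 60 = 1.0667 L/s.
Vt = flow × Ti = 1.0667 L/s × 0.41 s × 1000 mL/L = 437.35 mL.
R = (PIP − Pplat)/V̇ = (17.4 − 11.6) / 1.0667 = 5.8/1.0667 = 5.437 cmH2O·s/L.
C = Vt/(Pplat − PEEP) = 437.35 / (11.6 − 5) = 437.35/6.6 = 66.265 mL/cmH2O.
τ = R × C = 5.437 × 0.06627 L/cmH2O = 0.3603 s.
t = −τ·ln(1 − 0.90) = −0.3603·ln(0.1) = 0.8296 s.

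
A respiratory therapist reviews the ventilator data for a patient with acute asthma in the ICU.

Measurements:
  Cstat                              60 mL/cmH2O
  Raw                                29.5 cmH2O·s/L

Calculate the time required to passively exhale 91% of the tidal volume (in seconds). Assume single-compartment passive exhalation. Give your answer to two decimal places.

τ = R × C = 29.5 × 60 mL/cmH2O = 29.5 × 0.060 L/cmH2O = 1.77 s.
Exhaled fraction f = 1 − e^(−t/τ) → t = −τ·ln(1 − f) = −1.77·ln(0.09) = 4.262 s.

4.26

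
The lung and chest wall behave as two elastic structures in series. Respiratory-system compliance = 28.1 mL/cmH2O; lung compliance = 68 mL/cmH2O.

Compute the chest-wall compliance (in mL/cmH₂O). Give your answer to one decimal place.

47.9

1/Ccw = 1/Crs − 1/CL.
1/Ccw = 1/28.1 − 1/68 = 0.02088.
Ccw = 47.893 mL/cmH2O.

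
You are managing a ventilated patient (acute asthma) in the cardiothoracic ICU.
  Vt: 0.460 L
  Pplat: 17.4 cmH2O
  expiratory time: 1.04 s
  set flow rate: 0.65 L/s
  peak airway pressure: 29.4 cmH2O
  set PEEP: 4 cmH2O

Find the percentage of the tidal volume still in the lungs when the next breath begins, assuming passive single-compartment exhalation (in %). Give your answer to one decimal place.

19.4

R = (PIP − Pplat)/V̇ = (29.4 − 17.4) / 0.65 = 12.0/0.65 = 18.462 cmH2O·s/L.
C = Vt/(Pplat − PEEP) = 460.0 / (17.4 − 4) = 460.0/13.4 = 34.328 mL/cmH2O.
τ = R × C = 18.462 × 0.03433 L/cmH2O = 0.6338 s.
Fraction remaining at end-expiration = e^(−Te/τ) = e^(−1.04/0.6338) = 0.1938 → 19.38%.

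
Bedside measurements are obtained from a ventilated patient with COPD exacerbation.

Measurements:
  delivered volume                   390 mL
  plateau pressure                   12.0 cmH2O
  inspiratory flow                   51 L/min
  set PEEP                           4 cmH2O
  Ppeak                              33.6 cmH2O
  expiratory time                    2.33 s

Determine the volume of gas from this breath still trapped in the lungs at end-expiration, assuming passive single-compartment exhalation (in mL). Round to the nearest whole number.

Flow: 51 L/min ÷ 60 = 0.85 L/s.
R = (PIP − Pplat)/V̇ = (33.6 − 12.0) / 0.85 = 21.6/0.85 = 25.412 cmH2O·s/L.
C = Vt/(Pplat − PEEP) = 390.0 / (12.0 − 4) = 390.0/8.0 = 48.75 mL/cmH2O.
τ = R × C = 25.412 × 0.04875 L/cmH2O = 1.239 s.
Fraction remaining = e^(−Te/τ) = e^(−2.33/1.239) = 0.1525.
Trapped volume = 390.0 × 0.1525 = 59.475 mL.

59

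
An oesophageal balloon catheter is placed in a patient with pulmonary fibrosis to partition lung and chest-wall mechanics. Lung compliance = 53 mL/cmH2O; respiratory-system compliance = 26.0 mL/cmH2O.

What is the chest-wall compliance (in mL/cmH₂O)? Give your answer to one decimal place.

51.0

1/Ccw = 1/Crs − 1/CL.
1/Ccw = 1/26.0 − 1/53 = 0.01959.
Ccw = 51.046 mL/cmH2O.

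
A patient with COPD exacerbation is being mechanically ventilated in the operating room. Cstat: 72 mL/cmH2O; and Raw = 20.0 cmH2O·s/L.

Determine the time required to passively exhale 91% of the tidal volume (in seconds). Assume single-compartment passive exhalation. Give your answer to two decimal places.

τ = R × C = 20.0 × 72 mL/cmH2O = 20.0 × 0.072 L/cmH2O = 1.44 s.
Exhaled fraction f = 1 − e^(−t/τ) → t = −τ·ln(1 − f) = −1.44·ln(0.09) = 3.467 s.

3.47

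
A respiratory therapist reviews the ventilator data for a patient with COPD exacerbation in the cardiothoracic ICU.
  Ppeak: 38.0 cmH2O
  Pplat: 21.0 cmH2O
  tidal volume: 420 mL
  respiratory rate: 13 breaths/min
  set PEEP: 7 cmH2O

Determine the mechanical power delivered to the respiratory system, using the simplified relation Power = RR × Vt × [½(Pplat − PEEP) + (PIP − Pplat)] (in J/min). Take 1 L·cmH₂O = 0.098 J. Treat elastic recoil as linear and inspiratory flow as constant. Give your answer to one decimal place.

Per-breath work = Vt × [½(Pplat−PEEP) + (PIP−Pplat)] = 0.420 × [0.5×14.0 + 17.0] = 0.420 × 24.0 = 10.08 L·cmH2O.
Power = 13 × 10.08 = 131.04 L·cmH2O/min.
× 0.098 J/(L·cmH2O) → 12.842 J/min.

12.8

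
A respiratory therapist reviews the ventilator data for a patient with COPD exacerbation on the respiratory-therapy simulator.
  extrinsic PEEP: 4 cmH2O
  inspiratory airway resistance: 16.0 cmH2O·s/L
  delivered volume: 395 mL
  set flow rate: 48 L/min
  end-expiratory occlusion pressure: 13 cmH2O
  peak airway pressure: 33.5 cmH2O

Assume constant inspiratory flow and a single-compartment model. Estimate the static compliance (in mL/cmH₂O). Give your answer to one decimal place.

51.3

Flow: 48 L/min ÷ 60 = 0.8 L/s.
Total PEEP = 13 cmH2O (set 4 + intrinsic 9); this is the baseline alveolar pressure.
Equation of motion (constant flow): PIP = Vt/C + R·V̇ + PEEP.
Vt/C = PIP − R·V̇ − PEEP = 33.5 − 16.0×0.8 − 13 = 33.5 − 12.8 − 13 = 7.7 cmH2O.
C = Vt / 7.7 = 395 / 7.7 = 51.299 mL/cmH2O.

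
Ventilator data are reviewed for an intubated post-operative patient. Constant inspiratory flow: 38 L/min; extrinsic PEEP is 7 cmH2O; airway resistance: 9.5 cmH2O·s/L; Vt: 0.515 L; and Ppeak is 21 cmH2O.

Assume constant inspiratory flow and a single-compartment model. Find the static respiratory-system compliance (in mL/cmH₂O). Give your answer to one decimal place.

Flow: 38 L/min ÷ 60 = 0.6333 L/s.
Equation of motion (constant flow): PIP = Vt/C + R·V̇ + PEEP.
Vt/C = PIP − R·V̇ − PEEP = 21 − 9.5×0.6333 − 7 = 21 − 6.016 − 7 = 7.984 cmH2O.
C = Vt / 7.984 = 515 / 7.984 = 64.504 mL/cmH2O.

64.5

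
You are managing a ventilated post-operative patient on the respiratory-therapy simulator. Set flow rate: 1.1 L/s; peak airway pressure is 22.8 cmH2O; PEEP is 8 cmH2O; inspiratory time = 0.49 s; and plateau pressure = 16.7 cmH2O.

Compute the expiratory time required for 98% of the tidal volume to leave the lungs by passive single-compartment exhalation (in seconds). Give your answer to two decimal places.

1.34

Vt = flow × Ti = 1.1 L/s × 0.49 s × 1000 mL/L = 539.0 mL.
R = (PIP − Pplat)/V̇ = (22.8 − 16.7) / 1.1 = 6.1/1.1 = 5.545 cmH2O·s/L.
C = Vt/(Pplat − PEEP) = 539.0 / (16.7 − 8) = 539.0/8.7 = 61.954 mL/cmH2O.
τ = R × C = 5.545 × 0.06195 L/cmH2O = 0.3435 s.
t = −τ·ln(1 − 0.98) = −0.3435·ln(0.02) = 1.344 s.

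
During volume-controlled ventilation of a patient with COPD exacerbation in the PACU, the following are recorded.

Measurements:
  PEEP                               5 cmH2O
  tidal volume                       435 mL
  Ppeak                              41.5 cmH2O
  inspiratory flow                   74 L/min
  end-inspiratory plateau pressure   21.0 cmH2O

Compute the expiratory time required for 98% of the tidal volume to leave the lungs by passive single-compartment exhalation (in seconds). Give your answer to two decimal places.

1.77

Flow: 74 L/min ÷ 60 = 1.2333 L/s.
R = (PIP − Pplat)/V̇ = (41.5 − 21.0) / 1.2333 = 20.5/1.2333 = 16.622 cmH2O·s/L.
C = Vt/(Pplat − PEEP) = 435.0 / (21.0 − 5) = 435.0/16.0 = 27.188 mL/cmH2O.
τ = R × C = 16.622 × 0.02719 L/cmH2O = 0.452 s.
t = −τ·ln(1 − 0.98) = −0.452·ln(0.02) = 1.768 s.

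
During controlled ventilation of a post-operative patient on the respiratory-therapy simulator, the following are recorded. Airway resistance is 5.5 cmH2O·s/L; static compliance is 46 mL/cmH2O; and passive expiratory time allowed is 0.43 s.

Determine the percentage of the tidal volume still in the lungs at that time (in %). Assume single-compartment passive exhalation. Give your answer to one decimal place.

τ = R × C = 5.5 × 46 mL/cmH2O = 5.5 × 0.046 L/cmH2O = 0.253 s.
Passive exhalation: V(t)/V₀ = e^(−t/τ) = e^(−0.43/0.253) = 0.1828.
Fraction remaining = 0.1828 → 18.28%.

18.3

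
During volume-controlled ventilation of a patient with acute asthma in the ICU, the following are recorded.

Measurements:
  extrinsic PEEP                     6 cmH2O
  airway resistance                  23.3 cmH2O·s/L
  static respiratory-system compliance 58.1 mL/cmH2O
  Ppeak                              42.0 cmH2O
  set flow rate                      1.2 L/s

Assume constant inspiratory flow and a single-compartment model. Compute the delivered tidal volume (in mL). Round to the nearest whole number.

467

Equation of motion (constant flow): PIP = Vt/C + R·V̇ + PEEP.
Vt/C = PIP − R·V̇ − PEEP = 42.0 − 27.96 − 6 = 8.04 cmH2O.
Vt = C × 8.04 = 58.1 × 8.04 = 467.12 mL.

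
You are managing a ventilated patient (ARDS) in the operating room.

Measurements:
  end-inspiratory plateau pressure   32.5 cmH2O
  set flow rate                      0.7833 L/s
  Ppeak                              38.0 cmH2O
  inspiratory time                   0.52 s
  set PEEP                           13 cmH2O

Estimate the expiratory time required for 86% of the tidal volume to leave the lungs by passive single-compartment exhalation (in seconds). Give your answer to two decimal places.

0.29

Vt = flow × Ti = 0.7833 L/s × 0.52 s × 1000 mL/L = 407.32 mL.
R = (PIP − Pplat)/V̇ = (38.0 − 32.5) / 0.7833 = 5.5/0.7833 = 7.022 cmH2O·s/L.
C = Vt/(Pplat − PEEP) = 407.32 / (32.5 − 13) = 407.32/19.5 = 20.888 mL/cmH2O.
τ = R × C = 7.022 × 0.02089 L/cmH2O = 0.1467 s.
t = −τ·ln(1 − 0.86) = −0.1467·ln(0.14) = 0.2884 s.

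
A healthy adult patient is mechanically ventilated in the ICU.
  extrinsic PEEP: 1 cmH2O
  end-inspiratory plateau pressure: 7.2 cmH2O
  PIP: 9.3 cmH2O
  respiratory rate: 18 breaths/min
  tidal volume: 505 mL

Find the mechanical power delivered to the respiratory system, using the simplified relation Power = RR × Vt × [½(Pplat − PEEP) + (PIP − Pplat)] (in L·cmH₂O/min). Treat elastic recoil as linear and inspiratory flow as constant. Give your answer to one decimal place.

47.3

Per-breath work = Vt × [½(Pplat−PEEP) + (PIP−Pplat)] = 0.505 × [0.5×6.2 + 2.1] = 0.505 × 5.2 = 2.626 L·cmH2O.
Power = 18 × 2.626 = 47.268 L·cmH2O/min.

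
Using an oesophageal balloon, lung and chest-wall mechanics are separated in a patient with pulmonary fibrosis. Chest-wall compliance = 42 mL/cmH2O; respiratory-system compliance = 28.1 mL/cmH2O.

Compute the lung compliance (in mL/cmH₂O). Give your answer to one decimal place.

1/CL = 1/Crs − 1/Ccw.
1/CL = 1/28.1 − 1/42 = 0.01178.
CL = 84.89 mL/cmH2O.

84.9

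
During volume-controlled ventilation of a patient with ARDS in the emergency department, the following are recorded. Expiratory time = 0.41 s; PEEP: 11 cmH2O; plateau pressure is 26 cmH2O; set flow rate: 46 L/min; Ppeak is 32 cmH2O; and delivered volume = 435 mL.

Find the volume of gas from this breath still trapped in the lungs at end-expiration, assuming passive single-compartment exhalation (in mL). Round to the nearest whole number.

71

Flow: 46 L/min ÷ 60 = 0.7667 L/s.
R = (PIP − Pplat)/V̇ = (32 − 26) / 0.7667 = 6.0/0.7667 = 7.826 cmH2O·s/L.
C = Vt/(Pplat − PEEP) = 435.0 / (26 − 11) = 435.0/15.0 = 29.0 mL/cmH2O.
τ = R × C = 7.826 × 0.029 L/cmH2O = 0.227 s.
Fraction remaining = e^(−Te/τ) = e^(−0.41/0.227) = 0.1643.
Trapped volume = 435.0 × 0.1643 = 71.471 mL.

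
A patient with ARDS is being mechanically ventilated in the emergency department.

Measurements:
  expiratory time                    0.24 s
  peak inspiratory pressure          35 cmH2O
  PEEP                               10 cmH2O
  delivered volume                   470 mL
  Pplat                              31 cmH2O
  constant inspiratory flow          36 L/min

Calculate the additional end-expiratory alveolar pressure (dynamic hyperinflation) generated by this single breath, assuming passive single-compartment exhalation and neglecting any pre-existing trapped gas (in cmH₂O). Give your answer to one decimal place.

Flow: 36 L/min ÷ 60 = 0.6 L/s.
R = (PIP − Pplat)/V̇ = (35 − 31) / 0.6 = 4.0/0.6 = 6.667 cmH2O·s/L.
C = Vt/(Pplat − PEEP) = 470.0 / (31 − 10) = 470.0/21.0 = 22.381 mL/cmH2O.
τ = R × C = 6.667 × 0.02238 L/cmH2O = 0.1492 s.
Fraction remaining = e^(−Te/τ) = e^(−0.24/0.1492) = 0.2002; trapped volume = 470.0 × 0.2002 = 94.094 mL.
Additional alveolar pressure from trapping ≈ V_trapped / C = 94.094 / 22.381 = 4.204 cmH2O.

4.2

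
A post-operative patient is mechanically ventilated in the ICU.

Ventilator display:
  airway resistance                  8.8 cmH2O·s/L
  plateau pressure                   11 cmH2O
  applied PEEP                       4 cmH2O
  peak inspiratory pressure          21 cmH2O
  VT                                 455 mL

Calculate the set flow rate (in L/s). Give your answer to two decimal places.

1.14

flow = (PIP − Pplat) / Raw = 10.0 / 8.8 = 1.136 L/s.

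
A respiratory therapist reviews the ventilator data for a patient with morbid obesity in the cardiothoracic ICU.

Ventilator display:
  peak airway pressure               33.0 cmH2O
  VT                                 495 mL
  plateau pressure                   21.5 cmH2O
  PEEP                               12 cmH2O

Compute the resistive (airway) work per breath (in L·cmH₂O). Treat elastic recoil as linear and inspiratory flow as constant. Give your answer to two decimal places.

5.69

With constant inspiratory flow the resistive pressure is constant at PIP − Pplat = 33.0 − 21.5 = 11.5 cmH2O, so resistive work = 11.5 × 0.495 = 5.693 L·cmH2O.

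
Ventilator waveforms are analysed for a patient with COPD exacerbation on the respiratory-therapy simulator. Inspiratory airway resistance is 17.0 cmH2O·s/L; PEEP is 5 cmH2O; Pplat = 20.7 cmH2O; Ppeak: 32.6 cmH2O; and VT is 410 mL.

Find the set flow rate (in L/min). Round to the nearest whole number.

42

flow = (PIP − Pplat) / Raw = (32.6 − 20.7) / 17.0 = 0.7 L/s × 60 = 42.0 L/min.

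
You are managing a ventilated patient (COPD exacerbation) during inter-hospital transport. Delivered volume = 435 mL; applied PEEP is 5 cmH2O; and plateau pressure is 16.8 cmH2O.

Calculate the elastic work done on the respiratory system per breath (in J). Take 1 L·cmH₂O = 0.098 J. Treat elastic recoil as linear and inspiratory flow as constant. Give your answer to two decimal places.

Elastic work ≈ ½ × (Pplat − PEEP) × Vt = 0.5 × (16.8 − 5) × 0.435 L = 0.5 × 11.8 × 0.435 = 2.567 L·cmH2O.
× 0.098 J/(L·cmH2O) → 0.2516 J.

0.25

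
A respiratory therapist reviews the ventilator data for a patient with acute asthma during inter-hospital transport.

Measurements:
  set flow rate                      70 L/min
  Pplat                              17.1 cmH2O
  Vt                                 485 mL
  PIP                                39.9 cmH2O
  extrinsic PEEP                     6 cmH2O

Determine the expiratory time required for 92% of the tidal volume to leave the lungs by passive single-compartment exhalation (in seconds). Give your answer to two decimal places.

2.16

Flow: 70 L/min ÷ 60 = 1.1667 L/s.
R = (PIP − Pplat)/V̇ = (39.9 − 17.1) / 1.1667 = 22.8/1.1667 = 19.542 cmH2O·s/L.
C = Vt/(Pplat − PEEP) = 485.0 / (17.1 − 6) = 485.0/11.1 = 43.694 mL/cmH2O.
τ = R × C = 19.542 × 0.04369 L/cmH2O = 0.8538 s.
t = −τ·ln(1 − 0.92) = −0.8538·ln(0.08) = 2.156 s.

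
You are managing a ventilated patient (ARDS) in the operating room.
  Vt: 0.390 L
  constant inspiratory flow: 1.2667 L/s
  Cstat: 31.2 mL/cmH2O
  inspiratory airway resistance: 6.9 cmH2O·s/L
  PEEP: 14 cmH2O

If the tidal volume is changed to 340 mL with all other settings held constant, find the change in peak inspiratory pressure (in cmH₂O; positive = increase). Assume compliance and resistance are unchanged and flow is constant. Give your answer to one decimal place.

PIP = Vt/C + R·V̇ + PEEP (constant-flow equation of motion).
Only the elastic term changes: ΔPIP = ΔVt / C = (340 − 390) / 31.2 = -1.603 cmH2O.

-1.6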